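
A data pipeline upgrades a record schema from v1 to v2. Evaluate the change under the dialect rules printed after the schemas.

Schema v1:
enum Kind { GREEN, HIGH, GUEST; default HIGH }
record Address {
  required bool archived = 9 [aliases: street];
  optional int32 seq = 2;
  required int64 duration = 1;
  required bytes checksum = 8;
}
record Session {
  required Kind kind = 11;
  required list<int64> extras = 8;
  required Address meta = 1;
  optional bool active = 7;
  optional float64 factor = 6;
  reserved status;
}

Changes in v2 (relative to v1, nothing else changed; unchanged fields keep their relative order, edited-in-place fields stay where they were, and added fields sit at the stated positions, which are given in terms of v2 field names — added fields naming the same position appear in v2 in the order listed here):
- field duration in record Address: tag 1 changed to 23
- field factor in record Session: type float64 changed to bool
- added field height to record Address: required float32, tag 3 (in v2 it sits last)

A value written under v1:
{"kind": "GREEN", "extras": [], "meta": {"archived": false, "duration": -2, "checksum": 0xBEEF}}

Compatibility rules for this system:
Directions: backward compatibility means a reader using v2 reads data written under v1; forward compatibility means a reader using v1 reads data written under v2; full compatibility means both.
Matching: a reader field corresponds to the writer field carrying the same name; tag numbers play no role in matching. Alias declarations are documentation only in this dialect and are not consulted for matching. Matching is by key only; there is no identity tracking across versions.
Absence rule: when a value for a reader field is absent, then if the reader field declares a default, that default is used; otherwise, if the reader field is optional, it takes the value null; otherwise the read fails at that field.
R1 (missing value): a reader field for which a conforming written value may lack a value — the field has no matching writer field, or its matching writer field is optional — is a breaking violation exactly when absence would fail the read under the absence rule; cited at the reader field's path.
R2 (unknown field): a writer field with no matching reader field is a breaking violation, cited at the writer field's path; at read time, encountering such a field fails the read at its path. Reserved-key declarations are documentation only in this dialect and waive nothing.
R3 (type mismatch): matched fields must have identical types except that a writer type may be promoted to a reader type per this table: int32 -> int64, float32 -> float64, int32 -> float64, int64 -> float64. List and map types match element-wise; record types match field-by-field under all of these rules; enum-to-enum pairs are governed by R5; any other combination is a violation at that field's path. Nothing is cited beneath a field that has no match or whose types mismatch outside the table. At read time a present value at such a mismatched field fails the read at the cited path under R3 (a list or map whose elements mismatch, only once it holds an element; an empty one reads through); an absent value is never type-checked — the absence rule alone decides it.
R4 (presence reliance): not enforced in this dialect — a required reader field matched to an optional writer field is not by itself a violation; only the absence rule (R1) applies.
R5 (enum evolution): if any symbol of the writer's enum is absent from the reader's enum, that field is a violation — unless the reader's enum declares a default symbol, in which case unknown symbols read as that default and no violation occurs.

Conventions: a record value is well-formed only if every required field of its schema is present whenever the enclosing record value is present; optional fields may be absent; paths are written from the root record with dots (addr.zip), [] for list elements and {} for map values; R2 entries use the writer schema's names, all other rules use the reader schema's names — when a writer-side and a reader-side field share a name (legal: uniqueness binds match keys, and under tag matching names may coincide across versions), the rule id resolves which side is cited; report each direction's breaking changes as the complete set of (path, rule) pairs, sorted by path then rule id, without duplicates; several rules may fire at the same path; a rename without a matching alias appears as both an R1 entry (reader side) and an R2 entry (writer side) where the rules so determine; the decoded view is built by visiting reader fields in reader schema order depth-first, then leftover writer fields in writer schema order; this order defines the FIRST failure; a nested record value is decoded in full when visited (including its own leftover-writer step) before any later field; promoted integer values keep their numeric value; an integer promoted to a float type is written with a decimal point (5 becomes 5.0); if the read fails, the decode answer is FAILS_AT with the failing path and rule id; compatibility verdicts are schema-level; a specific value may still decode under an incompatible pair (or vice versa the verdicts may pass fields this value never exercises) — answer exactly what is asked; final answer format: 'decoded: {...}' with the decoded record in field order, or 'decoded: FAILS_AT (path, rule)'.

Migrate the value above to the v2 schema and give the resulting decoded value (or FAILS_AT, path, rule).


the writer's type comes first in each Session pair
migrating the Session value to v2:
  kind := "GREEN"
  extras := []
  meta.archived := false
  meta.seq := null (missing; optional => null)
  meta.duration := -2
  meta.checksum := 0xBEEF
  read fails at meta.height under R1 (no fill)
  => FAILS_AT (meta.height, R1)
ruling out the remaining Session differences:
  field duration in record Address: tag 1 changed to 23 -> fires no rule on Session under this dialect and leaves the result unchanged
  field factor in record Session: type float64 changed to bool -> shifts the Session verdicts, not this decode

decoded: FAILS_AT (meta.height, R1)


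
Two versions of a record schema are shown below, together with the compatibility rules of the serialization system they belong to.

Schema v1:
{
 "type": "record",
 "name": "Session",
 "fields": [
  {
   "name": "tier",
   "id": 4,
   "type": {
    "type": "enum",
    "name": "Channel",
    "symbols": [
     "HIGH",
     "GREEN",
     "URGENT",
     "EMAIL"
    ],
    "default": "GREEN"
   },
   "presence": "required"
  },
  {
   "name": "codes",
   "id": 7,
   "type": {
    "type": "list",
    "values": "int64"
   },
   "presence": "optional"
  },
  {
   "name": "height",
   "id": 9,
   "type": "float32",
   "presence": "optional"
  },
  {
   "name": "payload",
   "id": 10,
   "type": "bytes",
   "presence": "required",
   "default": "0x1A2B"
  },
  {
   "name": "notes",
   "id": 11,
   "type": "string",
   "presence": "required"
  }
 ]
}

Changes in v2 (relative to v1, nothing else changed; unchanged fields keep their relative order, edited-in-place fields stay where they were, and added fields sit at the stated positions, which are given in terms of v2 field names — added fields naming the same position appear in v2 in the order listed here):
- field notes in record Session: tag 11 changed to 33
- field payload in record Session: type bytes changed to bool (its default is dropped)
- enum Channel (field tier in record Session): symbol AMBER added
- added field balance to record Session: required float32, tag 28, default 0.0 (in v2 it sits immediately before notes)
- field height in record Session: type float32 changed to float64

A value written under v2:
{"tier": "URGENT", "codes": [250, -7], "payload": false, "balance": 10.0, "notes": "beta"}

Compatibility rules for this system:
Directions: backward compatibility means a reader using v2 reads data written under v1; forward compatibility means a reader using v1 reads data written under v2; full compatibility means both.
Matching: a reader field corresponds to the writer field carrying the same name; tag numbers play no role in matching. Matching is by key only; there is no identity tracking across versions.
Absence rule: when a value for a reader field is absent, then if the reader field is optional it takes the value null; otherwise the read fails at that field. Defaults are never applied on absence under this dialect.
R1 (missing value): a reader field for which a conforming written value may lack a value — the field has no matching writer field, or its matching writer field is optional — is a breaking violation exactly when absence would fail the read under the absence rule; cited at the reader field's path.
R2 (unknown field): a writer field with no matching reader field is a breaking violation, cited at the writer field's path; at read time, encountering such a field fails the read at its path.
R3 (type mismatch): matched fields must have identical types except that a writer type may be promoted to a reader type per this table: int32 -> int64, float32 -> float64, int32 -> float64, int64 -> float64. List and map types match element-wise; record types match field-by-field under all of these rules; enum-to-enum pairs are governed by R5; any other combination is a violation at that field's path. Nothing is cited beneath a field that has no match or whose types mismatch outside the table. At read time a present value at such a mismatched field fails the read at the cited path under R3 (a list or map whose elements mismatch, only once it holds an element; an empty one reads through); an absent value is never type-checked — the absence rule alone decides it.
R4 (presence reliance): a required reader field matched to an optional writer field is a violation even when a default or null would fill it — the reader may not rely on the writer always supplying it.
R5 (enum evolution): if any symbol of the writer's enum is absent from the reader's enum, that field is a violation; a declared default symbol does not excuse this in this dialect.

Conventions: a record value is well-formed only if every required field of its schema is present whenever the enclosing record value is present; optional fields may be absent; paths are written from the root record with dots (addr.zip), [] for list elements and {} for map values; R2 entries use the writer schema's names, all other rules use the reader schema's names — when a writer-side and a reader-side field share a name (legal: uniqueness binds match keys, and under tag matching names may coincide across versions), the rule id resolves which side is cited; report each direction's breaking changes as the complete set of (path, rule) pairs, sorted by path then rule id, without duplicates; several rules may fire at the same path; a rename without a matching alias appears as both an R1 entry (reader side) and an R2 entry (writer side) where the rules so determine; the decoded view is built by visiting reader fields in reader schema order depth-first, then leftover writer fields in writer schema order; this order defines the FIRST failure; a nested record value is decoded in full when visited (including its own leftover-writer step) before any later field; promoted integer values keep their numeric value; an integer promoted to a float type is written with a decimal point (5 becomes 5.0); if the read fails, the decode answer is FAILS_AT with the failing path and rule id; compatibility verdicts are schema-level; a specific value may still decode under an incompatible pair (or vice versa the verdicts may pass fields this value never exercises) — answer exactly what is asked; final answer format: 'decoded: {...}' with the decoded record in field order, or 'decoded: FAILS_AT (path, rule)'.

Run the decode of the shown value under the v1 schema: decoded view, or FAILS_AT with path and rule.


in Session below, arrows point writer -> reader
decode walk for Session under reader schema v1:
  tier := "URGENT"
  codes := [250, -7]
  height := null (missing; optional => null)
  read fails at payload under R3
  => FAILS_AT (payload, R3)
diffs on Session not affecting the asked answer:
  field notes in record Session: tag 11 changed to 33 -> fires no rule on Session under this dialect and leaves the result unchanged
  enum Channel (field tier in record Session): symbol AMBER added -> changes Session's schema-level verdicts only — the decode of this value is the same
  added field balance to record Session: required float32, tag 28, default 0.0 (in v2 it sits immediately before notes) -> changes Session's schema-level verdicts only — the decode of this value is the same
  field height in record Session: type float32 changed to float64 -> changes Session's schema-level verdicts only — the decode of this value is the same

decoded: FAILS_AT (payload, R3)


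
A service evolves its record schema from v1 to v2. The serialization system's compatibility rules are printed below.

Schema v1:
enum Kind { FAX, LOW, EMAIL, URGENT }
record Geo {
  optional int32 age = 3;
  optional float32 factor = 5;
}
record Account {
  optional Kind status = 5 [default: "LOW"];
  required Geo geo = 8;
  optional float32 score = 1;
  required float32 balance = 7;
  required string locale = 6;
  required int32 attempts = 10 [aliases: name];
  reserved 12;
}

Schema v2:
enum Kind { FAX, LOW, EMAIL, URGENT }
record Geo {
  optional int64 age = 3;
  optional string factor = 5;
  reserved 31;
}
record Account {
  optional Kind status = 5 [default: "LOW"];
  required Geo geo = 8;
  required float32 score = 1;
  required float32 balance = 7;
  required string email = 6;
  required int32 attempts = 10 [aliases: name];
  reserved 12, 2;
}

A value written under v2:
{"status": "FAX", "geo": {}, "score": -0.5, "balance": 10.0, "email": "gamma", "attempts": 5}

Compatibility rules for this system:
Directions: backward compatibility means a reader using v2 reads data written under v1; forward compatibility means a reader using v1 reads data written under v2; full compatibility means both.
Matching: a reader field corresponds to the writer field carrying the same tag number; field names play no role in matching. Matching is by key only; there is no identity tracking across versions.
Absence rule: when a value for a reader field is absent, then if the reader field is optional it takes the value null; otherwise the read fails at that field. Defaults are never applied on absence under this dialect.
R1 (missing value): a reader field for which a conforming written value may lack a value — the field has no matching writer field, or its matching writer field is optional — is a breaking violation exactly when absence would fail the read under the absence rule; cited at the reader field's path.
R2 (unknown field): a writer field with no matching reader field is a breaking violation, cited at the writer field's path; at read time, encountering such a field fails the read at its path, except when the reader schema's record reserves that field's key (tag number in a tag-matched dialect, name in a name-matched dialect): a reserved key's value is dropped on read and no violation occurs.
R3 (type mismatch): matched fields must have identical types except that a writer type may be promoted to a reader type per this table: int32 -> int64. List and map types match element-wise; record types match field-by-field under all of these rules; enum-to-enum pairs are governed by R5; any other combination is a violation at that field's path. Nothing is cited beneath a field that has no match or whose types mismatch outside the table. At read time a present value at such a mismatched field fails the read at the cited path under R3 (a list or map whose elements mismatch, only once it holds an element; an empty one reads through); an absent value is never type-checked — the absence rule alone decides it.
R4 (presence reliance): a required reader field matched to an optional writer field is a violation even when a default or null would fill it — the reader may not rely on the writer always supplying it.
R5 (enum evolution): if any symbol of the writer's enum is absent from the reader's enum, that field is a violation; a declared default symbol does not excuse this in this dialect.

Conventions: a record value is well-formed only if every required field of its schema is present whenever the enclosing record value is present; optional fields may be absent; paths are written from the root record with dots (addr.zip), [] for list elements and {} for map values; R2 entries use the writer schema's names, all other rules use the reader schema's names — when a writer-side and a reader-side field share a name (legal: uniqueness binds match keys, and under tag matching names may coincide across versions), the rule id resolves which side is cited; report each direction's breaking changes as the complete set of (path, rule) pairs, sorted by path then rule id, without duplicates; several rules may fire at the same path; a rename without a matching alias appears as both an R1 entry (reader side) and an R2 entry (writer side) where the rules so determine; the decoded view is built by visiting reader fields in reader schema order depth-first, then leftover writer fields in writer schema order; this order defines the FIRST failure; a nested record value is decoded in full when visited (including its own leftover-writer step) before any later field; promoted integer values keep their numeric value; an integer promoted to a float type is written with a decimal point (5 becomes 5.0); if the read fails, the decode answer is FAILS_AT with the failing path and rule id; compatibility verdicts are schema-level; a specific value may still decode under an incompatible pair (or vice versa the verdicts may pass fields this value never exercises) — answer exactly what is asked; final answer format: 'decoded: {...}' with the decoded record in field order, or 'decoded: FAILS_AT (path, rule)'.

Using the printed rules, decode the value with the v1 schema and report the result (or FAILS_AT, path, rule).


each type pair in Account: writer, then reader
decode walk for Account under reader schema v1:
  status := "FAX"
  geo.age := null (absent, optional -> null)
  geo.factor := null (absent, optional -> null)
  score := -0.5
  balance := 10.0
  locale := "gamma" (from writer email)
  attempts := 5
  => decoded: {"status": "FAX", "geo": {"age": null, "factor": null}, "score": -0.5, "balance": 10.0, "locale": "gamma", "attempts": 5}
the rest of the Account diff is inert for this question:
  field age in record Geo: type int32 changed to int64 -> shifts the Account verdicts, not this decode
  renamed field locale to email in record Account -> fires no rule on Account under this dialect and leaves the result unchanged
  field score in record Account: optional changed to required -> shifts the Account verdicts, not this decode
  field factor in record Geo: type float32 changed to string -> shifts the Account verdicts, not this decode

decoded: {"status": "FAX", "geo": {"age": null, "factor": null}, "score": -0.5, "balance": 10.0, "locale": "gamma", "attempts": 5}


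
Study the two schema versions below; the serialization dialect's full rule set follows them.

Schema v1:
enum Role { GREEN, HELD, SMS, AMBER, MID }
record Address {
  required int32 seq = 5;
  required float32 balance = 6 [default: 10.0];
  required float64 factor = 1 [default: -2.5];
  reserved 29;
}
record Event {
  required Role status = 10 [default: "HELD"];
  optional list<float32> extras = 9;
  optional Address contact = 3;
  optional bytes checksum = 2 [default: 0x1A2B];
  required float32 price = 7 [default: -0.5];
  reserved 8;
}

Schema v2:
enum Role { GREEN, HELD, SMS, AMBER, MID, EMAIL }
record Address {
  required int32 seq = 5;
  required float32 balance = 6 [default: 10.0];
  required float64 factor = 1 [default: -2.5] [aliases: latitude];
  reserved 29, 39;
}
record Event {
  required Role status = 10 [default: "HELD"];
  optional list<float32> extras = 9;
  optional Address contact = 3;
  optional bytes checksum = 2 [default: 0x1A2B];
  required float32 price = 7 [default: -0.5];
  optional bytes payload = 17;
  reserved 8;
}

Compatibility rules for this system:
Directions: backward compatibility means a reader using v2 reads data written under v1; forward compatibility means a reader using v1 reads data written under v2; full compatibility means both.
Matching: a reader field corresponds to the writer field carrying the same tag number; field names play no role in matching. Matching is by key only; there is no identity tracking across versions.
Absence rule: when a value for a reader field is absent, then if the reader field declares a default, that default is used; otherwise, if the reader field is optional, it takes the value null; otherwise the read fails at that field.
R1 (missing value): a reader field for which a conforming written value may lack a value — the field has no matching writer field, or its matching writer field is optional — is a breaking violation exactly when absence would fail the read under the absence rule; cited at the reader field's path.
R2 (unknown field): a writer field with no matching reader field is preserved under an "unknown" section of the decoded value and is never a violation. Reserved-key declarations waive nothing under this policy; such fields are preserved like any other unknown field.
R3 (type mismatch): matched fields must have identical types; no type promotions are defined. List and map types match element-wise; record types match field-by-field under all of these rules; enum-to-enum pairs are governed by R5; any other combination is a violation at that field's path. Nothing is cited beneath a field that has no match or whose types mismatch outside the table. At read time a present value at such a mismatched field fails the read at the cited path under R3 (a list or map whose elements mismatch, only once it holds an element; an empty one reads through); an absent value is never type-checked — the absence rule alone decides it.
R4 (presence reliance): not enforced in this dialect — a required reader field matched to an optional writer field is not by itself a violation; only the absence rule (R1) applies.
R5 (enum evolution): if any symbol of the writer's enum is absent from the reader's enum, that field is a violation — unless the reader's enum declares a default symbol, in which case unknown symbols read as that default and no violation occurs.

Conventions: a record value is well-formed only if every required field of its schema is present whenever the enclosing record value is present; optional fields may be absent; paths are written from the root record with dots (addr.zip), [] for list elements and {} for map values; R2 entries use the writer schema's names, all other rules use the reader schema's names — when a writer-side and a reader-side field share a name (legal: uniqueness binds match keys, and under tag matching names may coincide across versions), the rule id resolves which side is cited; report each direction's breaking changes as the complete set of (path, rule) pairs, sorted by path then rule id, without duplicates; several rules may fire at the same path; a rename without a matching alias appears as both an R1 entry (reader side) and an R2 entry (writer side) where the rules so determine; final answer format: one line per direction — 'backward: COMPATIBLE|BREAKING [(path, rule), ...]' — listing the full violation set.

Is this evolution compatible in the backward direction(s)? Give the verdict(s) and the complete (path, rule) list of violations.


backward: COMPATIBLE []

in Event below, arrows point writer -> reader
backward analysis of Event with v2 as reader and v1 as writer:
  status: Role -> Role, writer required; from status
  extras: list<float32> -> list<float32>, writer optional; from extras
  contact: Address -> Address, writer optional; from contact
  checksum: bytes -> bytes, writer optional; from checksum
  price: float32 -> float32, writer required; from price
  payload has no writer counterpart
  contact.seq: int32 -> int32, writer required; from contact.seq
  contact.balance: float32 -> float32, writer required; from contact.balance
  contact.factor: float64 -> float64, writer required; from contact.factor
  nothing fires on Event: backward is COMPATIBLE
the other Event changes do not affect what is asked:
  enum Role (field status in record Event): symbol EMAIL added -> matters only for Event's forward compatibility — outside the asked direction
  added field payload to record Event: optional bytes, tag 17 (in v2 it sits last) -> no rule fires on it in Event's dialect; the asked verdict holds


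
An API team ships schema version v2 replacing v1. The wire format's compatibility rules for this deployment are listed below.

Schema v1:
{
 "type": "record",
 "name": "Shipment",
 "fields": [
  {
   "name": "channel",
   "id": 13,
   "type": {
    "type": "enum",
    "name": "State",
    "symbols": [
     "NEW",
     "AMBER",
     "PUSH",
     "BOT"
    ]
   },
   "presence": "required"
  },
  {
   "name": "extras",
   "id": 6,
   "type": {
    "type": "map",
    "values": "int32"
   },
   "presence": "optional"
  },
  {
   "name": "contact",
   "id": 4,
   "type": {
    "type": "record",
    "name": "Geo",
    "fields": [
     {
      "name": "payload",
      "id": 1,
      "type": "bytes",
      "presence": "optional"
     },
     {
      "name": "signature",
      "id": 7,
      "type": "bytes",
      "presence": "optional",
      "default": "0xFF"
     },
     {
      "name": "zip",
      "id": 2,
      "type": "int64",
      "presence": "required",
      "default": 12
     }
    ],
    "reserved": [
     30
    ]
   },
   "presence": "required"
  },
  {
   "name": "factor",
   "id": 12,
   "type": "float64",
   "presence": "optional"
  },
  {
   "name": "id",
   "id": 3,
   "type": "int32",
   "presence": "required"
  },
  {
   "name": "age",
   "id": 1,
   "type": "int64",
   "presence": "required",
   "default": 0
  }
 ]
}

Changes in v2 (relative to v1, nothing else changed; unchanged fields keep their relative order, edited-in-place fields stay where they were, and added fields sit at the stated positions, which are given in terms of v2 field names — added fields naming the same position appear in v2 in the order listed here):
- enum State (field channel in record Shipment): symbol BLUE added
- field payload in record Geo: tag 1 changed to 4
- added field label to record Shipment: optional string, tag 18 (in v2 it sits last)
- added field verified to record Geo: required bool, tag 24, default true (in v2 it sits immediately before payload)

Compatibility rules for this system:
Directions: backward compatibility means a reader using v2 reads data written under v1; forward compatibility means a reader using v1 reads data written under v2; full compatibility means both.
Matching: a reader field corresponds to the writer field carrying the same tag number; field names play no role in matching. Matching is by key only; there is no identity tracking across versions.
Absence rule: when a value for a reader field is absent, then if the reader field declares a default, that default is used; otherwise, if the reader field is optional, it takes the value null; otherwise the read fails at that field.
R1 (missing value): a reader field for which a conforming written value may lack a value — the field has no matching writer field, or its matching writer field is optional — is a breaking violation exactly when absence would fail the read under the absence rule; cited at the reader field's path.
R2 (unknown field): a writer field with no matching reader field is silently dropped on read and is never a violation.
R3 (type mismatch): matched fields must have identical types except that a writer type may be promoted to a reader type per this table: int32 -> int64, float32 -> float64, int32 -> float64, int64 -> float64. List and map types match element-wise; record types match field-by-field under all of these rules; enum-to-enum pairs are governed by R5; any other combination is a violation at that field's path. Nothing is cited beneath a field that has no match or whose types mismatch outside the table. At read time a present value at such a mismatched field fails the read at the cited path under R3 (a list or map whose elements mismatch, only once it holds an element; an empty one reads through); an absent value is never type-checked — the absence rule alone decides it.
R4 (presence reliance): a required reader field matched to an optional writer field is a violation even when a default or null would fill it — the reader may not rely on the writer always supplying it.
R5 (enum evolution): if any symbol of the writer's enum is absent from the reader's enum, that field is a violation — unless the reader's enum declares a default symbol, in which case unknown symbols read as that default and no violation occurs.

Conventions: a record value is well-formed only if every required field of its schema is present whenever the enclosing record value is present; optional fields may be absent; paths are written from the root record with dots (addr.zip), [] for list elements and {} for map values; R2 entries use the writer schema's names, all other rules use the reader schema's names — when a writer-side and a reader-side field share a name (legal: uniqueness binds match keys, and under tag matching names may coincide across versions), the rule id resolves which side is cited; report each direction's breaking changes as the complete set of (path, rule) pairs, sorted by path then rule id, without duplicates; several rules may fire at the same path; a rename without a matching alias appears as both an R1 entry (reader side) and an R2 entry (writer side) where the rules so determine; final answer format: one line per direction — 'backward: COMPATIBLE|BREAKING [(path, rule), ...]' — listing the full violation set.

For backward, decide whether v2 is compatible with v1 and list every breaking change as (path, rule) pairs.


in Shipment below, arrows point writer -> reader
backward on Shipment — v2 reading data written by v1:
  channel <- channel (State -> State, writer required)
  extras <- extras (map<string, int32> -> map<string, int32>, writer optional)
  contact <- contact (Geo -> Geo, writer required)
  factor <- factor (float64 -> float64, writer optional)
  id <- id (int32 -> int32, writer required)
  age <- age (int64 -> int64, writer required)
  label: no writer match
  contact.verified: no writer match
  contact.payload: no writer match
  contact.signature <- contact.signature (bytes -> bytes, writer optional)
  contact.zip <- contact.zip (int64 -> int64, writer required)
  writer field contact.payload has no reader counterpart
  => backward verdict for Shipment: COMPATIBLE, no violations
the other Shipment changes do not affect what is asked:
  enum State (field channel in record Shipment): symbol BLUE added -> matters only for Shipment's forward compatibility — outside the asked direction
  field payload in record Geo: tag 1 changed to 4 -> inert for the asked Shipment verdict: nothing fires
  added field verified to record Geo: required bool, tag 24, default true (in v2 it sits immediately before payload) -> inert for the asked Shipment verdict: nothing fires
  added field label to record Shipment: optional string, tag 18 (in v2 it sits last) -> inert for the asked Shipment verdict: nothing fires

backward: COMPATIBLE []


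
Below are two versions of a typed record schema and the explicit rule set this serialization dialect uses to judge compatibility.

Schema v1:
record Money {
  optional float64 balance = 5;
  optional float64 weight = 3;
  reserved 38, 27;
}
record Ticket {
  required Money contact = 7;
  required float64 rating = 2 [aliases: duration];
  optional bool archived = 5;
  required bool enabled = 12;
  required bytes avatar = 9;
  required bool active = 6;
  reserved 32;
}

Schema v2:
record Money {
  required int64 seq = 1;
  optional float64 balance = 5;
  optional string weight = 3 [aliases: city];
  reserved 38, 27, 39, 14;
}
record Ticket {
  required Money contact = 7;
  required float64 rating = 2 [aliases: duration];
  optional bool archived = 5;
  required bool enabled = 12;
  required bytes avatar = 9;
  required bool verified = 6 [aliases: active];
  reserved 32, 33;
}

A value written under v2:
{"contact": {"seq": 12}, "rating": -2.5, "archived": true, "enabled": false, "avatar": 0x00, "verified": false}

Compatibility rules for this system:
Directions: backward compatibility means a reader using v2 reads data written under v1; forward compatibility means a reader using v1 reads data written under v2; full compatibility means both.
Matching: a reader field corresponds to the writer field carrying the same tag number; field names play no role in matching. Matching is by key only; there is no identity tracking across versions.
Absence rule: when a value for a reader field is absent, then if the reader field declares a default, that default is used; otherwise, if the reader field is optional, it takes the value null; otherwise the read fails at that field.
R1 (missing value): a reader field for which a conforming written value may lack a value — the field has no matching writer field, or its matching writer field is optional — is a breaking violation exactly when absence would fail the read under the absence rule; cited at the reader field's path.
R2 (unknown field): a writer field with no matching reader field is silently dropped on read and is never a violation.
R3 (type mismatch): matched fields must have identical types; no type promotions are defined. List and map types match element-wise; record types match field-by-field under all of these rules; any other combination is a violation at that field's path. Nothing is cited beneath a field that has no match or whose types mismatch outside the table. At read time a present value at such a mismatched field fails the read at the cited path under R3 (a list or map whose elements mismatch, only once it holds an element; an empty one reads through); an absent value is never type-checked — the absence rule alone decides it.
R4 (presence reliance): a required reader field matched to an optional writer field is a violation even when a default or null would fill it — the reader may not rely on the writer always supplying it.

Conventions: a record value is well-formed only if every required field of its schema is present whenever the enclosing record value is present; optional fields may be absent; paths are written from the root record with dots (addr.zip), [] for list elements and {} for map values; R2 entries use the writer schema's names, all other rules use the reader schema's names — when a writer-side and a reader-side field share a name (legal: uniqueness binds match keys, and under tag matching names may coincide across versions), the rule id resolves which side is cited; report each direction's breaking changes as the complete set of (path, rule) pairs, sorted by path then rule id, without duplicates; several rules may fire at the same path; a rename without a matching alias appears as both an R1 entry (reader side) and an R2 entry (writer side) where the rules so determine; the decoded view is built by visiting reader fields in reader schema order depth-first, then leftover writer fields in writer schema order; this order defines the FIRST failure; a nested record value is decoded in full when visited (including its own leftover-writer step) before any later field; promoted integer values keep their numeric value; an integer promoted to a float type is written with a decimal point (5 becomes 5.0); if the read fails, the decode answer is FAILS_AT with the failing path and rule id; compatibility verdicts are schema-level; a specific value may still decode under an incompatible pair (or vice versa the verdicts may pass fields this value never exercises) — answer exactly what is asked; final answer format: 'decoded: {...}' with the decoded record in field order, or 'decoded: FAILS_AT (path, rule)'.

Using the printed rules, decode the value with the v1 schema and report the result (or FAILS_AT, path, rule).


arrows below run writer -> reader for Ticket
decode (reader v1):
  contact.balance := null (not supplied -> null)
  contact.weight := null (not supplied -> null)
  writer contact.seq: unmatched, discarded
  rating := -2.5
  archived := true
  enabled := false
  avatar := 0x00
  active := false (from writer verified)
  => decoded: {"contact": {"balance": null, "weight": null}, "rating": -2.5, "archived": true, "enabled": false, "avatar": 0x00, "active": false}
the other Ticket changes do not affect what is asked:
  added field seq to record Money: required int64, tag 1 (in v2 it sits immediately before balance) -> schema-level compatibility only; this Ticket value's decode is unchanged
  renamed field active to verified in record Ticket (alias active declared on the renamed field) -> triggers nothing under the printed rules; the Ticket answer is the same either way
  field weight in record Money: type float64 changed to string -> schema-level compatibility only; this Ticket value's decode is unchanged

decoded: {"contact": {"balance": null, "weight": null}, "rating": -2.5, "archived": true, "enabled": false, "avatar": 0x00, "active": false}


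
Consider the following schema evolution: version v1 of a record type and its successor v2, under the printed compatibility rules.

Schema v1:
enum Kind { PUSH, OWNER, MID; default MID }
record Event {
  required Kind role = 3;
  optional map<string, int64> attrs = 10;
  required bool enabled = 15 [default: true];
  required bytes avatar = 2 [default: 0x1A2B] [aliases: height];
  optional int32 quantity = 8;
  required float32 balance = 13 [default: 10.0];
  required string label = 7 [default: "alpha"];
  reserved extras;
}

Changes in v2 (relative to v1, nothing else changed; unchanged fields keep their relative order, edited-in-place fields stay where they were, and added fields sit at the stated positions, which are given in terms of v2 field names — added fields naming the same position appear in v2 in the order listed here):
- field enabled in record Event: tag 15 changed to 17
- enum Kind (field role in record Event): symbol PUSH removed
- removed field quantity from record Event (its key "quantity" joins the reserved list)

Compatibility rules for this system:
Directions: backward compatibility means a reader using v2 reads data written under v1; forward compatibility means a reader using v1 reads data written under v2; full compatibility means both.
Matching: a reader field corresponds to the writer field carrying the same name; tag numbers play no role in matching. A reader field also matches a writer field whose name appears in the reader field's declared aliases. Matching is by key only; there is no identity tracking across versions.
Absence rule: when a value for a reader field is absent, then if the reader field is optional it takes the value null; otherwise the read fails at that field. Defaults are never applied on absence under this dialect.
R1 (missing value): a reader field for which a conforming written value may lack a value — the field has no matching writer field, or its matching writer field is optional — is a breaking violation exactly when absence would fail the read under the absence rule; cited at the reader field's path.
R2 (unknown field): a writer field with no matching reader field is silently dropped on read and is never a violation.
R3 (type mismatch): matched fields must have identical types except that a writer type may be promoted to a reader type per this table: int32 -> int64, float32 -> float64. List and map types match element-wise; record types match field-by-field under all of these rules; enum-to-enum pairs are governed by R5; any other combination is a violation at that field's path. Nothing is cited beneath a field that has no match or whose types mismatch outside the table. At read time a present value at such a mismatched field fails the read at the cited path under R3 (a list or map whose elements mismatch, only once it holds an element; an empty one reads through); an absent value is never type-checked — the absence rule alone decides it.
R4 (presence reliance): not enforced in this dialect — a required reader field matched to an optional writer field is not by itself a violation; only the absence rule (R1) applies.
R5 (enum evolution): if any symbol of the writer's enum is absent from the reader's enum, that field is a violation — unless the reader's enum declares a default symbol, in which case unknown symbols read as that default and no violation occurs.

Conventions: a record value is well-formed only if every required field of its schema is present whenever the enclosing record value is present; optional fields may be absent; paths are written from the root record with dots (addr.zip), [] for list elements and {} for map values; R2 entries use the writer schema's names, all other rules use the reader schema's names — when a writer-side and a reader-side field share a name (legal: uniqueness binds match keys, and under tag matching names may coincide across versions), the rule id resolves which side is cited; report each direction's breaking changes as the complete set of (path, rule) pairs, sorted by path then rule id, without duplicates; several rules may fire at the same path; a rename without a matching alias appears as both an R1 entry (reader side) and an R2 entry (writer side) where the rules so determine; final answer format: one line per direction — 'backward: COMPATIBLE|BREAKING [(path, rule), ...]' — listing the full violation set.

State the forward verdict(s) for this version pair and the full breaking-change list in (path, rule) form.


forward: COMPATIBLE []

each type pair in Event: writer, then reader
checking forward for Event: reader v1 against writer v2:
  Kind -> Kind, writer required: role aligns to role
  map<string, int64> -> map<string, int64>, writer optional: attrs aligns to attrs
  bool -> bool, writer required: enabled aligns to enabled
  bytes -> bytes, writer required: avatar aligns to avatar
  quantity has no writer counterpart
  float32 -> float32, writer required: balance aligns to balance
  string -> string, writer required: label aligns to label
  => forward verdict for Event: COMPATIBLE, no violations
the rest of the Event diff is inert for this question:
  field enabled in record Event: tag 15 changed to 17 -> fires no rule on Event, leaving the asked answer as it is
  enum Kind (field role in record Event): symbol PUSH removed -> fires no rule on Event, leaving the asked answer as it is
  removed field quantity from record Event (its key "quantity" joins the reserved list) -> fires no rule on Event, leaving the asked answer as it is
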